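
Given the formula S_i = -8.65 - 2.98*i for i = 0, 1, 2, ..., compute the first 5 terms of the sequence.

This is an arithmetic sequence.
i=0: S_0 = -8.65 + -2.98*0 = -8.65
i=1: S_1 = -8.65 + -2.98*1 = -11.63
i=2: S_2 = -8.65 + -2.98*2 = -14.61
i=3: S_3 = -8.65 + -2.98*3 = -17.59
i=4: S_4 = -8.65 + -2.98*4 = -20.57
The first 5 terms are: [-8.65, -11.63, -14.61, -17.59, -20.57]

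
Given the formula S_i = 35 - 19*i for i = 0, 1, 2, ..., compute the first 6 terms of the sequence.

This is an arithmetic sequence.
i=0: S_0 = 35 + -19*0 = 35
i=1: S_1 = 35 + -19*1 = 16
i=2: S_2 = 35 + -19*2 = -3
i=3: S_3 = 35 + -19*3 = -22
i=4: S_4 = 35 + -19*4 = -41
i=5: S_5 = 35 + -19*5 = -60
The first 6 terms are: [35, 16, -3, -22, -41, -60]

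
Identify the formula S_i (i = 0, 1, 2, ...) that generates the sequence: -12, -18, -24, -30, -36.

Check differences: -18 - -12 = -6
-24 - -18 = -6
Common difference d = -6.
First term a = -12.
Formula: S_i = -12 - 6*i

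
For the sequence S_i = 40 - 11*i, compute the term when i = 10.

S_10 = 40 + -11*10 = 40 + -110 = -70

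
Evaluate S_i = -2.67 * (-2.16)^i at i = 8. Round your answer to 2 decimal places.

S_8 = -2.67 * (-2.16)^8 ≈ -2.67 * 473.8381 ≈ -1265.15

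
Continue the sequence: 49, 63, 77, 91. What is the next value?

Differences: 63 - 49 = 14
This is an arithmetic sequence with common difference d = 14.
Next term = 91 + 14 = 105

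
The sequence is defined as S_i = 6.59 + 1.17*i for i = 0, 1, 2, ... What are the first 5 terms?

This is an arithmetic sequence.
i=0: S_0 = 6.59 + 1.17*0 = 6.59
i=1: S_1 = 6.59 + 1.17*1 = 7.76
i=2: S_2 = 6.59 + 1.17*2 = 8.93
i=3: S_3 = 6.59 + 1.17*3 = 10.1
i=4: S_4 = 6.59 + 1.17*4 = 11.27
The first 5 terms are: [6.59, 7.76, 8.93, 10.1, 11.27]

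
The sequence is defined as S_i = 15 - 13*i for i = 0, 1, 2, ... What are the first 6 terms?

This is an arithmetic sequence.
i=0: S_0 = 15 + -13*0 = 15
i=1: S_1 = 15 + -13*1 = 2
i=2: S_2 = 15 + -13*2 = -11
i=3: S_3 = 15 + -13*3 = -24
i=4: S_4 = 15 + -13*4 = -37
i=5: S_5 = 15 + -13*5 = -50
The first 6 terms are: [15, 2, -11, -24, -37, -50]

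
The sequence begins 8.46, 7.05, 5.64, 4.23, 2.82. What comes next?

Differences: 7.05 - 8.46 = -1.41
This is an arithmetic sequence with common difference d = -1.41.
Next term = 2.82 + -1.41 = 1.41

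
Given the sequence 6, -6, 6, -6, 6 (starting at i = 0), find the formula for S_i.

Check ratios: -6 / 6 = -1.0
Common ratio r = -1.
First term a = 6.
Formula: S_i = 6 * (-1)^i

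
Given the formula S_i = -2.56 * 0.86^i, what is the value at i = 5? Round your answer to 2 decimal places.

S_5 = -2.56 * 0.86^5 ≈ -2.56 * 0.4704 ≈ -1.2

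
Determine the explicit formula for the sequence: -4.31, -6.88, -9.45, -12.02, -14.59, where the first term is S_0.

Check differences: -6.88 - -4.31 = -2.57
-9.45 - -6.88 = -2.57
Common difference d = -2.57.
First term a = -4.31.
Formula: S_i = -4.31 - 2.57*i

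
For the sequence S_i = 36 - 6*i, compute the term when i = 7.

S_7 = 36 + -6*7 = 36 + -42 = -6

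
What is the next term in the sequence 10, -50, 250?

Ratios: -50 / 10 = -5.0
This is a geometric sequence with common ratio r = -5.
Next term = 250 * -5 = -1250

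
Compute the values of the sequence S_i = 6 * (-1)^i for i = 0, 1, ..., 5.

This is a geometric sequence.
i=0: S_0 = 6 * (-1)^0 = 6
i=1: S_1 = 6 * (-1)^1 = -6
i=2: S_2 = 6 * (-1)^2 = 6
i=3: S_3 = 6 * (-1)^3 = -6
i=4: S_4 = 6 * (-1)^4 = 6
i=5: S_5 = 6 * (-1)^5 = -6
The first 6 terms are: [6, -6, 6, -6, 6, -6]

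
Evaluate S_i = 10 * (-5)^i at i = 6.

S_6 = 10 * (-5)^6 = 10 * 15625 = 156250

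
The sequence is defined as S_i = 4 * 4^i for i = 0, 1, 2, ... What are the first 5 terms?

This is a geometric sequence.
i=0: S_0 = 4 * 4^0 = 4
i=1: S_1 = 4 * 4^1 = 16
i=2: S_2 = 4 * 4^2 = 64
i=3: S_3 = 4 * 4^3 = 256
i=4: S_4 = 4 * 4^4 = 1024
The first 5 terms are: [4, 16, 64, 256, 1024]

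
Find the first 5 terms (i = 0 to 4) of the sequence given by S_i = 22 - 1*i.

This is an arithmetic sequence.
i=0: S_0 = 22 + -1*0 = 22
i=1: S_1 = 22 + -1*1 = 21
i=2: S_2 = 22 + -1*2 = 20
i=3: S_3 = 22 + -1*3 = 19
i=4: S_4 = 22 + -1*4 = 18
The first 5 terms are: [22, 21, 20, 19, 18]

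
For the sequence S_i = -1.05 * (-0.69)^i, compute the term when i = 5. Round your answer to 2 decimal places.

S_5 = -1.05 * (-0.69)^5 ≈ -1.05 * -0.1564 ≈ 0.16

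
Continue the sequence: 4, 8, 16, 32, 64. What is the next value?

Ratios: 8 / 4 = 2.0
This is a geometric sequence with common ratio r = 2.
Next term = 64 * 2 = 128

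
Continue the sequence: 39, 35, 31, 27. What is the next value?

Differences: 35 - 39 = -4
This is an arithmetic sequence with common difference d = -4.
Next term = 27 + -4 = 23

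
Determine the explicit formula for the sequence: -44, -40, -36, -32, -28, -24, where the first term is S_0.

Check differences: -40 - -44 = 4
-36 - -40 = 4
Common difference d = 4.
First term a = -44.
Formula: S_i = -44 + 4*i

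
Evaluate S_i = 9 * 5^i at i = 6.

S_6 = 9 * 5^6 = 9 * 15625 = 140625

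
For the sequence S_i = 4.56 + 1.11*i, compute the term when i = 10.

S_10 = 4.56 + 1.11*10 = 4.56 + 11.1 = 15.66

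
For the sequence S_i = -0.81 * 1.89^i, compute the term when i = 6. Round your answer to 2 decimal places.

S_6 = -0.81 * 1.89^6 ≈ -0.81 * 45.5796 ≈ -36.92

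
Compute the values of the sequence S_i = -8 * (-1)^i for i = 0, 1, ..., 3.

This is a geometric sequence.
i=0: S_0 = -8 * (-1)^0 = -8
i=1: S_1 = -8 * (-1)^1 = 8
i=2: S_2 = -8 * (-1)^2 = -8
i=3: S_3 = -8 * (-1)^3 = 8
The first 4 terms are: [-8, 8, -8, 8]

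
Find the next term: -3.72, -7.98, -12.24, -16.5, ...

Differences: -7.98 - -3.72 = -4.26
This is an arithmetic sequence with common difference d = -4.26.
Next term = -16.5 + -4.26 = -20.76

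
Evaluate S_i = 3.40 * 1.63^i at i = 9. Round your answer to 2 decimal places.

S_9 = 3.4 * 1.63^9 ≈ 3.4 * 81.2248 ≈ 276.16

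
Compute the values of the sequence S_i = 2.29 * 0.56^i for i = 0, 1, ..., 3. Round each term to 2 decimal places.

This is a geometric sequence.
i=0: S_0 = 2.29 * 0.56^0 = 2.29
i=1: S_1 = 2.29 * 0.56^1 ≈ 1.28
i=2: S_2 = 2.29 * 0.56^2 ≈ 0.72
i=3: S_3 = 2.29 * 0.56^3 ≈ 0.4
The first 4 terms are: [2.29, 1.28, 0.72, 0.4]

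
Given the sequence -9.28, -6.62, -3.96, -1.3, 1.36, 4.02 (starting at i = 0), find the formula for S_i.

Check differences: -6.62 - -9.28 = 2.66
-3.96 - -6.62 = 2.66
Common difference d = 2.66.
First term a = -9.28.
Formula: S_i = -9.28 + 2.66*i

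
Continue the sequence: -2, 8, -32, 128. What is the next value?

Ratios: 8 / -2 = -4.0
This is a geometric sequence with common ratio r = -4.
Next term = 128 * -4 = -512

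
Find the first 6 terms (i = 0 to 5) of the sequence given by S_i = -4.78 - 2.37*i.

This is an arithmetic sequence.
i=0: S_0 = -4.78 + -2.37*0 = -4.78
i=1: S_1 = -4.78 + -2.37*1 = -7.15
i=2: S_2 = -4.78 + -2.37*2 = -9.52
i=3: S_3 = -4.78 + -2.37*3 = -11.89
i=4: S_4 = -4.78 + -2.37*4 = -14.26
i=5: S_5 = -4.78 + -2.37*5 = -16.63
The first 6 terms are: [-4.78, -7.15, -9.52, -11.89, -14.26, -16.63]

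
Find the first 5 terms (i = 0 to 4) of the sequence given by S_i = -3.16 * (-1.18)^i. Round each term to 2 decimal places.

This is a geometric sequence.
i=0: S_0 = -3.16 * (-1.18)^0 = -3.16
i=1: S_1 = -3.16 * (-1.18)^1 ≈ 3.73
i=2: S_2 = -3.16 * (-1.18)^2 ≈ -4.4
i=3: S_3 = -3.16 * (-1.18)^3 ≈ 5.19
i=4: S_4 = -3.16 * (-1.18)^4 ≈ -6.13
The first 5 terms are: [-3.16, 3.73, -4.4, 5.19, -6.13]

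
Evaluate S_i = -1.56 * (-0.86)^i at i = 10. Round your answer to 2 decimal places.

S_10 = -1.56 * (-0.86)^10 ≈ -1.56 * 0.2213 ≈ -0.35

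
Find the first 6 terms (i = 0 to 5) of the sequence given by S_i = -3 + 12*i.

This is an arithmetic sequence.
i=0: S_0 = -3 + 12*0 = -3
i=1: S_1 = -3 + 12*1 = 9
i=2: S_2 = -3 + 12*2 = 21
i=3: S_3 = -3 + 12*3 = 33
i=4: S_4 = -3 + 12*4 = 45
i=5: S_5 = -3 + 12*5 = 57
The first 6 terms are: [-3, 9, 21, 33, 45, 57]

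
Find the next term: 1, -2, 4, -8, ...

Ratios: -2 / 1 = -2.0
This is a geometric sequence with common ratio r = -2.
Next term = -8 * -2 = 16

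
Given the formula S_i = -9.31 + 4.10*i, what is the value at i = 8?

S_8 = -9.31 + 4.1*8 = -9.31 + 32.8 = 23.49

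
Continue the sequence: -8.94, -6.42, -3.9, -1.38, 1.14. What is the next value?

Differences: -6.42 - -8.94 = 2.52
This is an arithmetic sequence with common difference d = 2.52.
Next term = 1.14 + 2.52 = 3.66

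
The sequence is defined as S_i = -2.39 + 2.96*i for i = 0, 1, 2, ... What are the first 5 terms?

This is an arithmetic sequence.
i=0: S_0 = -2.39 + 2.96*0 = -2.39
i=1: S_1 = -2.39 + 2.96*1 = 0.57
i=2: S_2 = -2.39 + 2.96*2 = 3.53
i=3: S_3 = -2.39 + 2.96*3 = 6.49
i=4: S_4 = -2.39 + 2.96*4 = 9.45
The first 5 terms are: [-2.39, 0.57, 3.53, 6.49, 9.45]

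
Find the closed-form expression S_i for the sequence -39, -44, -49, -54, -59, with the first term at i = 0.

Check differences: -44 - -39 = -5
-49 - -44 = -5
Common difference d = -5.
First term a = -39.
Formula: S_i = -39 - 5*i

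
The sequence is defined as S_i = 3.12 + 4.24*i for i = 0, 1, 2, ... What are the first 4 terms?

This is an arithmetic sequence.
i=0: S_0 = 3.12 + 4.24*0 = 3.12
i=1: S_1 = 3.12 + 4.24*1 = 7.36
i=2: S_2 = 3.12 + 4.24*2 = 11.6
i=3: S_3 = 3.12 + 4.24*3 = 15.84
The first 4 terms are: [3.12, 7.36, 11.6, 15.84]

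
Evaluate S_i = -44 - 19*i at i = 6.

S_6 = -44 + -19*6 = -44 + -114 = -158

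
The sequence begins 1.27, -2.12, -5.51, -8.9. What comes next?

Differences: -2.12 - 1.27 = -3.39
This is an arithmetic sequence with common difference d = -3.39.
Next term = -8.9 + -3.39 = -12.29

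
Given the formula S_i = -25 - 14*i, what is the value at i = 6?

S_6 = -25 + -14*6 = -25 + -84 = -109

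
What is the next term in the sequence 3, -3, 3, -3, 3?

Ratios: -3 / 3 = -1.0
This is a geometric sequence with common ratio r = -1.
Next term = 3 * -1 = -3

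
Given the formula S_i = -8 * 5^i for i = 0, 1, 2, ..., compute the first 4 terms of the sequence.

This is a geometric sequence.
i=0: S_0 = -8 * 5^0 = -8
i=1: S_1 = -8 * 5^1 = -40
i=2: S_2 = -8 * 5^2 = -200
i=3: S_3 = -8 * 5^3 = -1000
The first 4 terms are: [-8, -40, -200, -1000]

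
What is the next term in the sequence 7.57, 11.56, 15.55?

Differences: 11.56 - 7.57 = 3.99
This is an arithmetic sequence with common difference d = 3.99.
Next term = 15.55 + 3.99 = 19.54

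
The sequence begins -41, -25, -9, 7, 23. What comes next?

Differences: -25 - -41 = 16
This is an arithmetic sequence with common difference d = 16.
Next term = 23 + 16 = 39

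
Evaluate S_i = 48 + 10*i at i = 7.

S_7 = 48 + 10*7 = 48 + 70 = 118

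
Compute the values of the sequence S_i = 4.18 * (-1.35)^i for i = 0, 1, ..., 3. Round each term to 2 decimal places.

This is a geometric sequence.
i=0: S_0 = 4.18 * (-1.35)^0 = 4.18
i=1: S_1 = 4.18 * (-1.35)^1 ≈ -5.64
i=2: S_2 = 4.18 * (-1.35)^2 ≈ 7.62
i=3: S_3 = 4.18 * (-1.35)^3 ≈ -10.28
The first 4 terms are: [4.18, -5.64, 7.62, -10.28]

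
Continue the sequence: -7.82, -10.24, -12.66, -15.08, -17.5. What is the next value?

Differences: -10.24 - -7.82 = -2.42
This is an arithmetic sequence with common difference d = -2.42.
Next term = -17.5 + -2.42 = -19.92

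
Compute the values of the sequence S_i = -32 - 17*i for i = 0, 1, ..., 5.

This is an arithmetic sequence.
i=0: S_0 = -32 + -17*0 = -32
i=1: S_1 = -32 + -17*1 = -49
i=2: S_2 = -32 + -17*2 = -66
i=3: S_3 = -32 + -17*3 = -83
i=4: S_4 = -32 + -17*4 = -100
i=5: S_5 = -32 + -17*5 = -117
The first 6 terms are: [-32, -49, -66, -83, -100, -117]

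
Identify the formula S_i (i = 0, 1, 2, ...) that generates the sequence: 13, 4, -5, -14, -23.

Check differences: 4 - 13 = -9
-5 - 4 = -9
Common difference d = -9.
First term a = 13.
Formula: S_i = 13 - 9*i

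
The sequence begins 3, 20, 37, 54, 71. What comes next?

Differences: 20 - 3 = 17
This is an arithmetic sequence with common difference d = 17.
Next term = 71 + 17 = 88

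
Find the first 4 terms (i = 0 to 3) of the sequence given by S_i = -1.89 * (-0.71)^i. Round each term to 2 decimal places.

This is a geometric sequence.
i=0: S_0 = -1.89 * (-0.71)^0 = -1.89
i=1: S_1 = -1.89 * (-0.71)^1 ≈ 1.34
i=2: S_2 = -1.89 * (-0.71)^2 ≈ -0.95
i=3: S_3 = -1.89 * (-0.71)^3 ≈ 0.68
The first 4 terms are: [-1.89, 1.34, -0.95, 0.68]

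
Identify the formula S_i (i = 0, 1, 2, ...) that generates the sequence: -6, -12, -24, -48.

Check ratios: -12 / -6 = 2.0
Common ratio r = 2.
First term a = -6.
Formula: S_i = -6 * 2^i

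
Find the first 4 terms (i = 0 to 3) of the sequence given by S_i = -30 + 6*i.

This is an arithmetic sequence.
i=0: S_0 = -30 + 6*0 = -30
i=1: S_1 = -30 + 6*1 = -24
i=2: S_2 = -30 + 6*2 = -18
i=3: S_3 = -30 + 6*3 = -12
The first 4 terms are: [-30, -24, -18, -12]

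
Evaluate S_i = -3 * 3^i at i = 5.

S_5 = -3 * 3^5 = -3 * 243 = -729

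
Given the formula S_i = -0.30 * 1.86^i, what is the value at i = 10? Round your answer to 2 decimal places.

S_10 = -0.3 * 1.86^10 ≈ -0.3 * 495.5979 ≈ -148.68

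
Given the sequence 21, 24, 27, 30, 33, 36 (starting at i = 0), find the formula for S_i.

Check differences: 24 - 21 = 3
27 - 24 = 3
Common difference d = 3.
First term a = 21.
Formula: S_i = 21 + 3*i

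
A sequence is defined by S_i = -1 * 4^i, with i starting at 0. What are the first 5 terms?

This is a geometric sequence.
i=0: S_0 = -1 * 4^0 = -1
i=1: S_1 = -1 * 4^1 = -4
i=2: S_2 = -1 * 4^2 = -16
i=3: S_3 = -1 * 4^3 = -64
i=4: S_4 = -1 * 4^4 = -256
The first 5 terms are: [-1, -4, -16, -64, -256]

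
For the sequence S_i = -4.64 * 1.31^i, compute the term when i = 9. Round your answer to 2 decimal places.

S_9 = -4.64 * 1.31^9 ≈ -4.64 * 11.3617 ≈ -52.72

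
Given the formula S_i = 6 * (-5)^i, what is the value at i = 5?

S_5 = 6 * (-5)^5 = 6 * -3125 = -18750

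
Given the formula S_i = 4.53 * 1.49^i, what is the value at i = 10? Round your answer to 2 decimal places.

S_10 = 4.53 * 1.49^10 ≈ 4.53 * 53.934 ≈ 244.32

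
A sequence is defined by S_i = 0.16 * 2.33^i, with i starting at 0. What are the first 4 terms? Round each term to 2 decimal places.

This is a geometric sequence.
i=0: S_0 = 0.16 * 2.33^0 = 0.16
i=1: S_1 = 0.16 * 2.33^1 ≈ 0.37
i=2: S_2 = 0.16 * 2.33^2 ≈ 0.87
i=3: S_3 = 0.16 * 2.33^3 ≈ 2.02
The first 4 terms are: [0.16, 0.37, 0.87, 2.02]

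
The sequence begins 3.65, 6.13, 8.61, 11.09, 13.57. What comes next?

Differences: 6.13 - 3.65 = 2.48
This is an arithmetic sequence with common difference d = 2.48.
Next term = 13.57 + 2.48 = 16.05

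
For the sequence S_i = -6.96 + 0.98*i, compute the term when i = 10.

S_10 = -6.96 + 0.98*10 = -6.96 + 9.8 = 2.84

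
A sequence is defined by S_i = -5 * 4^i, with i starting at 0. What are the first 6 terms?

This is a geometric sequence.
i=0: S_0 = -5 * 4^0 = -5
i=1: S_1 = -5 * 4^1 = -20
i=2: S_2 = -5 * 4^2 = -80
i=3: S_3 = -5 * 4^3 = -320
i=4: S_4 = -5 * 4^4 = -1280
i=5: S_5 = -5 * 4^5 = -5120
The first 6 terms are: [-5, -20, -80, -320, -1280, -5120]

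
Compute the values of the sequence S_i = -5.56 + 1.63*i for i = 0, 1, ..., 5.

This is an arithmetic sequence.
i=0: S_0 = -5.56 + 1.63*0 = -5.56
i=1: S_1 = -5.56 + 1.63*1 = -3.93
i=2: S_2 = -5.56 + 1.63*2 = -2.3
i=3: S_3 = -5.56 + 1.63*3 = -0.67
i=4: S_4 = -5.56 + 1.63*4 = 0.96
i=5: S_5 = -5.56 + 1.63*5 = 2.59
The first 6 terms are: [-5.56, -3.93, -2.3, -0.67, 0.96, 2.59]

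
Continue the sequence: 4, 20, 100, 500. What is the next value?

Ratios: 20 / 4 = 5.0
This is a geometric sequence with common ratio r = 5.
Next term = 500 * 5 = 2500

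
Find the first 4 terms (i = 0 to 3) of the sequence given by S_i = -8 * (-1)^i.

This is a geometric sequence.
i=0: S_0 = -8 * (-1)^0 = -8
i=1: S_1 = -8 * (-1)^1 = 8
i=2: S_2 = -8 * (-1)^2 = -8
i=3: S_3 = -8 * (-1)^3 = 8
The first 4 terms are: [-8, 8, -8, 8]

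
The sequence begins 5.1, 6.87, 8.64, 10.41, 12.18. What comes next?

Differences: 6.87 - 5.1 = 1.77
This is an arithmetic sequence with common difference d = 1.77.
Next term = 12.18 + 1.77 = 13.95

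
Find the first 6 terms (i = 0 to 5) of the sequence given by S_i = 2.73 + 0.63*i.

This is an arithmetic sequence.
i=0: S_0 = 2.73 + 0.63*0 = 2.73
i=1: S_1 = 2.73 + 0.63*1 = 3.36
i=2: S_2 = 2.73 + 0.63*2 = 3.99
i=3: S_3 = 2.73 + 0.63*3 = 4.62
i=4: S_4 = 2.73 + 0.63*4 = 5.25
i=5: S_5 = 2.73 + 0.63*5 = 5.88
The first 6 terms are: [2.73, 3.36, 3.99, 4.62, 5.25, 5.88]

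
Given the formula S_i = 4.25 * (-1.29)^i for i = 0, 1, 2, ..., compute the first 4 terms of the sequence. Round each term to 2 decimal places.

This is a geometric sequence.
i=0: S_0 = 4.25 * (-1.29)^0 = 4.25
i=1: S_1 = 4.25 * (-1.29)^1 ≈ -5.48
i=2: S_2 = 4.25 * (-1.29)^2 ≈ 7.07
i=3: S_3 = 4.25 * (-1.29)^3 ≈ -9.12
The first 4 terms are: [4.25, -5.48, 7.07, -9.12]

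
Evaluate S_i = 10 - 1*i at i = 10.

S_10 = 10 + -1*10 = 10 + -10 = 0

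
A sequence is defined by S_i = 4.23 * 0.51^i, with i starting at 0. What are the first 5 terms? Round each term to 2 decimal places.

This is a geometric sequence.
i=0: S_0 = 4.23 * 0.51^0 = 4.23
i=1: S_1 = 4.23 * 0.51^1 ≈ 2.16
i=2: S_2 = 4.23 * 0.51^2 ≈ 1.1
i=3: S_3 = 4.23 * 0.51^3 ≈ 0.56
i=4: S_4 = 4.23 * 0.51^4 ≈ 0.29
The first 5 terms are: [4.23, 2.16, 1.1, 0.56, 0.29]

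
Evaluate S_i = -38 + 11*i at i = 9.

S_9 = -38 + 11*9 = -38 + 99 = 61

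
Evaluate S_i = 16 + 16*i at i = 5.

S_5 = 16 + 16*5 = 16 + 80 = 96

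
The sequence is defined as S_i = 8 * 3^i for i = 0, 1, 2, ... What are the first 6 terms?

This is a geometric sequence.
i=0: S_0 = 8 * 3^0 = 8
i=1: S_1 = 8 * 3^1 = 24
i=2: S_2 = 8 * 3^2 = 72
i=3: S_3 = 8 * 3^3 = 216
i=4: S_4 = 8 * 3^4 = 648
i=5: S_5 = 8 * 3^5 = 1944
The first 6 terms are: [8, 24, 72, 216, 648, 1944]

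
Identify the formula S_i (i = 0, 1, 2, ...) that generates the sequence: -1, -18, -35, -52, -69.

Check differences: -18 - -1 = -17
-35 - -18 = -17
Common difference d = -17.
First term a = -1.
Formula: S_i = -1 - 17*i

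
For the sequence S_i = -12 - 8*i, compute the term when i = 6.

S_6 = -12 + -8*6 = -12 + -48 = -60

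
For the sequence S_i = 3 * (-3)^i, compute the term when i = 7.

S_7 = 3 * (-3)^7 = 3 * -2187 = -6561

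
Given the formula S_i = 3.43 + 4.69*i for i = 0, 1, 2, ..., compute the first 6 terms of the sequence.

This is an arithmetic sequence.
i=0: S_0 = 3.43 + 4.69*0 = 3.43
i=1: S_1 = 3.43 + 4.69*1 = 8.12
i=2: S_2 = 3.43 + 4.69*2 = 12.81
i=3: S_3 = 3.43 + 4.69*3 = 17.5
i=4: S_4 = 3.43 + 4.69*4 = 22.19
i=5: S_5 = 3.43 + 4.69*5 = 26.88
The first 6 terms are: [3.43, 8.12, 12.81, 17.5, 22.19, 26.88]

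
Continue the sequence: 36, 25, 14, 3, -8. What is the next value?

Differences: 25 - 36 = -11
This is an arithmetic sequence with common difference d = -11.
Next term = -8 + -11 = -19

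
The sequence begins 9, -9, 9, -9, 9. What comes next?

Ratios: -9 / 9 = -1.0
This is a geometric sequence with common ratio r = -1.
Next term = 9 * -1 = -9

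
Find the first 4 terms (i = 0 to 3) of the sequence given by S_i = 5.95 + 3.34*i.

This is an arithmetic sequence.
i=0: S_0 = 5.95 + 3.34*0 = 5.95
i=1: S_1 = 5.95 + 3.34*1 = 9.29
i=2: S_2 = 5.95 + 3.34*2 = 12.63
i=3: S_3 = 5.95 + 3.34*3 = 15.97
The first 4 terms are: [5.95, 9.29, 12.63, 15.97]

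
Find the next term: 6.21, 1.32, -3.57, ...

Differences: 1.32 - 6.21 = -4.89
This is an arithmetic sequence with common difference d = -4.89.
Next term = -3.57 + -4.89 = -8.46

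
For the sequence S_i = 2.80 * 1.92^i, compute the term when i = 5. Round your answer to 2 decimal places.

S_5 = 2.8 * 1.92^5 ≈ 2.8 * 26.0919 ≈ 73.06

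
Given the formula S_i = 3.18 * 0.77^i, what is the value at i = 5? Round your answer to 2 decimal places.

S_5 = 3.18 * 0.77^5 ≈ 3.18 * 0.2707 ≈ 0.86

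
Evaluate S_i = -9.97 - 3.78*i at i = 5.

S_5 = -9.97 + -3.78*5 = -9.97 + -18.9 = -28.87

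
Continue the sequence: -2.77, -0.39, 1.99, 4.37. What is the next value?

Differences: -0.39 - -2.77 = 2.38
This is an arithmetic sequence with common difference d = 2.38.
Next term = 4.37 + 2.38 = 6.75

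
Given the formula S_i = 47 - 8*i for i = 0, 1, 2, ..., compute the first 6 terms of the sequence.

This is an arithmetic sequence.
i=0: S_0 = 47 + -8*0 = 47
i=1: S_1 = 47 + -8*1 = 39
i=2: S_2 = 47 + -8*2 = 31
i=3: S_3 = 47 + -8*3 = 23
i=4: S_4 = 47 + -8*4 = 15
i=5: S_5 = 47 + -8*5 = 7
The first 6 terms are: [47, 39, 31, 23, 15, 7]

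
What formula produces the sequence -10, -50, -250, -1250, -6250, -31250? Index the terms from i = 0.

Check ratios: -50 / -10 = 5.0
Common ratio r = 5.
First term a = -10.
Formula: S_i = -10 * 5^i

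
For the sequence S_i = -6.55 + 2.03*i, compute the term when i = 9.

S_9 = -6.55 + 2.03*9 = -6.55 + 18.27 = 11.72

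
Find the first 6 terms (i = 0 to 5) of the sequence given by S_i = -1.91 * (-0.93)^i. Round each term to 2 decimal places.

This is a geometric sequence.
i=0: S_0 = -1.91 * (-0.93)^0 = -1.91
i=1: S_1 = -1.91 * (-0.93)^1 ≈ 1.78
i=2: S_2 = -1.91 * (-0.93)^2 ≈ -1.65
i=3: S_3 = -1.91 * (-0.93)^3 ≈ 1.54
i=4: S_4 = -1.91 * (-0.93)^4 ≈ -1.43
i=5: S_5 = -1.91 * (-0.93)^5 ≈ 1.33
The first 6 terms are: [-1.91, 1.78, -1.65, 1.54, -1.43, 1.33]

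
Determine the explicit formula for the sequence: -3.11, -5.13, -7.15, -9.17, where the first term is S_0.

Check differences: -5.13 - -3.11 = -2.02
-7.15 - -5.13 = -2.02
Common difference d = -2.02.
First term a = -3.11.
Formula: S_i = -3.11 - 2.02*i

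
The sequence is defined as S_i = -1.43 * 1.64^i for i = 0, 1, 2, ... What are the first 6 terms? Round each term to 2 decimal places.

This is a geometric sequence.
i=0: S_0 = -1.43 * 1.64^0 = -1.43
i=1: S_1 = -1.43 * 1.64^1 ≈ -2.35
i=2: S_2 = -1.43 * 1.64^2 ≈ -3.85
i=3: S_3 = -1.43 * 1.64^3 ≈ -6.31
i=4: S_4 = -1.43 * 1.64^4 ≈ -10.34
i=5: S_5 = -1.43 * 1.64^5 ≈ -16.97
The first 6 terms are: [-1.43, -2.35, -3.85, -6.31, -10.34, -16.97]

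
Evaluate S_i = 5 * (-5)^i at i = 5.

S_5 = 5 * (-5)^5 = 5 * -3125 = -15625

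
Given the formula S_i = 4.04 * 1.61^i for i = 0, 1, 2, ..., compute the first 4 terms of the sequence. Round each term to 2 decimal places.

This is a geometric sequence.
i=0: S_0 = 4.04 * 1.61^0 = 4.04
i=1: S_1 = 4.04 * 1.61^1 ≈ 6.5
i=2: S_2 = 4.04 * 1.61^2 ≈ 10.47
i=3: S_3 = 4.04 * 1.61^3 ≈ 16.86
The first 4 terms are: [4.04, 6.5, 10.47, 16.86]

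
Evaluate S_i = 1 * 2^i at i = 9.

S_9 = 1 * 2^9 = 1 * 512 = 512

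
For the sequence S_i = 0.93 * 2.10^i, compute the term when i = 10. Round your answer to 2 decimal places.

S_10 = 0.93 * 2.1^10 ≈ 0.93 * 1667.9881 ≈ 1551.23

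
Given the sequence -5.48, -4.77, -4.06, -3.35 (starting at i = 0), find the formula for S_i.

Check differences: -4.77 - -5.48 = 0.71
-4.06 - -4.77 = 0.71
Common difference d = 0.71.
First term a = -5.48.
Formula: S_i = -5.48 + 0.71*i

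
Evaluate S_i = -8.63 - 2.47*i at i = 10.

S_10 = -8.63 + -2.47*10 = -8.63 + -24.7 = -33.33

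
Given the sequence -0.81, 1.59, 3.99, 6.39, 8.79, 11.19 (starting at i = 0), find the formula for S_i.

Check differences: 1.59 - -0.81 = 2.4
3.99 - 1.59 = 2.4
Common difference d = 2.4.
First term a = -0.81.
Formula: S_i = -0.81 + 2.40*i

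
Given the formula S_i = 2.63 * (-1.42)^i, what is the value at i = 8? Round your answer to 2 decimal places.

S_8 = 2.63 * (-1.42)^8 ≈ 2.63 * 16.5313 ≈ 43.48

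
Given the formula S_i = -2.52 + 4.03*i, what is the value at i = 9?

S_9 = -2.52 + 4.03*9 = -2.52 + 36.27 = 33.75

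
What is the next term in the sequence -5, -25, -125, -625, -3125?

Ratios: -25 / -5 = 5.0
This is a geometric sequence with common ratio r = 5.
Next term = -3125 * 5 = -15625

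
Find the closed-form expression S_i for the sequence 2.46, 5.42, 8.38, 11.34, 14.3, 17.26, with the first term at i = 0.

Check differences: 5.42 - 2.46 = 2.96
8.38 - 5.42 = 2.96
Common difference d = 2.96.
First term a = 2.46.
Formula: S_i = 2.46 + 2.96*i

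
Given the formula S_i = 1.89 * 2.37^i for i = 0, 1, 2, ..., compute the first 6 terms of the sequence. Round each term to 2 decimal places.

This is a geometric sequence.
i=0: S_0 = 1.89 * 2.37^0 = 1.89
i=1: S_1 = 1.89 * 2.37^1 ≈ 4.48
i=2: S_2 = 1.89 * 2.37^2 ≈ 10.62
i=3: S_3 = 1.89 * 2.37^3 ≈ 25.16
i=4: S_4 = 1.89 * 2.37^4 ≈ 59.63
i=5: S_5 = 1.89 * 2.37^5 ≈ 141.32
The first 6 terms are: [1.89, 4.48, 10.62, 25.16, 59.63, 141.32]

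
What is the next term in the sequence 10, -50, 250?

Ratios: -50 / 10 = -5.0
This is a geometric sequence with common ratio r = -5.
Next term = 250 * -5 = -1250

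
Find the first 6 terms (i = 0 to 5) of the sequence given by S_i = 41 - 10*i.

This is an arithmetic sequence.
i=0: S_0 = 41 + -10*0 = 41
i=1: S_1 = 41 + -10*1 = 31
i=2: S_2 = 41 + -10*2 = 21
i=3: S_3 = 41 + -10*3 = 11
i=4: S_4 = 41 + -10*4 = 1
i=5: S_5 = 41 + -10*5 = -9
The first 6 terms are: [41, 31, 21, 11, 1, -9]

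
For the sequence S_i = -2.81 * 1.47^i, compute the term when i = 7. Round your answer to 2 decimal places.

S_7 = -2.81 * 1.47^7 ≈ -2.81 * 14.8327 ≈ -41.68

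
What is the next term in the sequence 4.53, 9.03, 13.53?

Differences: 9.03 - 4.53 = 4.5
This is an arithmetic sequence with common difference d = 4.5.
Next term = 13.53 + 4.5 = 18.03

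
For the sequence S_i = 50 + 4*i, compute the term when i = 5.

S_5 = 50 + 4*5 = 50 + 20 = 70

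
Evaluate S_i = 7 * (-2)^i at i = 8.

S_8 = 7 * (-2)^8 = 7 * 256 = 1792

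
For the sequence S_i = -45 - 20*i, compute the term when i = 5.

S_5 = -45 + -20*5 = -45 + -100 = -145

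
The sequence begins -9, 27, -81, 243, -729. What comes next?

Ratios: 27 / -9 = -3.0
This is a geometric sequence with common ratio r = -3.
Next term = -729 * -3 = 2187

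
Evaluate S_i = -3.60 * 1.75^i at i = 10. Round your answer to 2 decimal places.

S_10 = -3.6 * 1.75^10 ≈ -3.6 * 269.3894 ≈ -969.8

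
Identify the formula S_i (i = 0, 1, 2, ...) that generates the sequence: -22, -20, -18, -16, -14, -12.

Check differences: -20 - -22 = 2
-18 - -20 = 2
Common difference d = 2.
First term a = -22.
Formula: S_i = -22 + 2*i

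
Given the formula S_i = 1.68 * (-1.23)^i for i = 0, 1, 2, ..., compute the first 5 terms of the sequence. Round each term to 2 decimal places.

This is a geometric sequence.
i=0: S_0 = 1.68 * (-1.23)^0 = 1.68
i=1: S_1 = 1.68 * (-1.23)^1 ≈ -2.07
i=2: S_2 = 1.68 * (-1.23)^2 ≈ 2.54
i=3: S_3 = 1.68 * (-1.23)^3 ≈ -3.13
i=4: S_4 = 1.68 * (-1.23)^4 ≈ 3.85
The first 5 terms are: [1.68, -2.07, 2.54, -3.13, 3.85]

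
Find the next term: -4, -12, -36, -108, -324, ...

Ratios: -12 / -4 = 3.0
This is a geometric sequence with common ratio r = 3.
Next term = -324 * 3 = -972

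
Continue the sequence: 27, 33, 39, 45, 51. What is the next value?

Differences: 33 - 27 = 6
This is an arithmetic sequence with common difference d = 6.
Next term = 51 + 6 = 57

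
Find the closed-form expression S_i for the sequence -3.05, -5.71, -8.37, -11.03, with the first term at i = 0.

Check differences: -5.71 - -3.05 = -2.66
-8.37 - -5.71 = -2.66
Common difference d = -2.66.
First term a = -3.05.
Formula: S_i = -3.05 - 2.66*i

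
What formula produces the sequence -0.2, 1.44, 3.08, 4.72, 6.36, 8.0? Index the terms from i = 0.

Check differences: 1.44 - -0.2 = 1.64
3.08 - 1.44 = 1.64
Common difference d = 1.64.
First term a = -0.2.
Formula: S_i = -0.20 + 1.64*i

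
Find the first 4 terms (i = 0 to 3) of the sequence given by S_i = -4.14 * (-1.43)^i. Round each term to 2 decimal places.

This is a geometric sequence.
i=0: S_0 = -4.14 * (-1.43)^0 = -4.14
i=1: S_1 = -4.14 * (-1.43)^1 ≈ 5.92
i=2: S_2 = -4.14 * (-1.43)^2 ≈ -8.47
i=3: S_3 = -4.14 * (-1.43)^3 ≈ 12.11
The first 4 terms are: [-4.14, 5.92, -8.47, 12.11]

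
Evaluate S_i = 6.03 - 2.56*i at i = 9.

S_9 = 6.03 + -2.56*9 = 6.03 + -23.04 = -17.01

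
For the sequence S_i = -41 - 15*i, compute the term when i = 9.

S_9 = -41 + -15*9 = -41 + -135 = -176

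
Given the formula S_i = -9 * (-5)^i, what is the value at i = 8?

S_8 = -9 * (-5)^8 = -9 * 390625 = -3515625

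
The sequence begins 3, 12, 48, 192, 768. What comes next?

Ratios: 12 / 3 = 4.0
This is a geometric sequence with common ratio r = 4.
Next term = 768 * 4 = 3072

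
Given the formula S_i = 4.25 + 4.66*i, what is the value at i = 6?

S_6 = 4.25 + 4.66*6 = 4.25 + 27.96 = 32.21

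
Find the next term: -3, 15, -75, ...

Ratios: 15 / -3 = -5.0
This is a geometric sequence with common ratio r = -5.
Next term = -75 * -5 = 375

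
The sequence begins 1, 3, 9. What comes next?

Ratios: 3 / 1 = 3.0
This is a geometric sequence with common ratio r = 3.
Next term = 9 * 3 = 27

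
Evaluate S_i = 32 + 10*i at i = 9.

S_9 = 32 + 10*9 = 32 + 90 = 122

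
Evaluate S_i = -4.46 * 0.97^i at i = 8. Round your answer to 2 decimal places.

S_8 = -4.46 * 0.97^8 ≈ -4.46 * 0.7837 ≈ -3.5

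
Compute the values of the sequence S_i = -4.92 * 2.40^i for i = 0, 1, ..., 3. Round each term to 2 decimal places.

This is a geometric sequence.
i=0: S_0 = -4.92 * 2.4^0 = -4.92
i=1: S_1 = -4.92 * 2.4^1 ≈ -11.81
i=2: S_2 = -4.92 * 2.4^2 ≈ -28.34
i=3: S_3 = -4.92 * 2.4^3 ≈ -68.01
The first 4 terms are: [-4.92, -11.81, -28.34, -68.01]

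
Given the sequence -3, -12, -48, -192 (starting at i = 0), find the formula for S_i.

Check ratios: -12 / -3 = 4.0
Common ratio r = 4.
First term a = -3.
Formula: S_i = -3 * 4^i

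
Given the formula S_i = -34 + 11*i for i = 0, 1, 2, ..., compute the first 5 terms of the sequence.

This is an arithmetic sequence.
i=0: S_0 = -34 + 11*0 = -34
i=1: S_1 = -34 + 11*1 = -23
i=2: S_2 = -34 + 11*2 = -12
i=3: S_3 = -34 + 11*3 = -1
i=4: S_4 = -34 + 11*4 = 10
The first 5 terms are: [-34, -23, -12, -1, 10]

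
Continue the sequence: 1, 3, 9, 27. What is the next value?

Ratios: 3 / 1 = 3.0
This is a geometric sequence with common ratio r = 3.
Next term = 27 * 3 = 81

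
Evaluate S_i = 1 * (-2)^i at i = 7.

S_7 = 1 * (-2)^7 = 1 * -128 = -128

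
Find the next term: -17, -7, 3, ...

Differences: -7 - -17 = 10
This is an arithmetic sequence with common difference d = 10.
Next term = 3 + 10 = 13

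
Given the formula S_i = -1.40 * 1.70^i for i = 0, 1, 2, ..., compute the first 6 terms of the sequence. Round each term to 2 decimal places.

This is a geometric sequence.
i=0: S_0 = -1.4 * 1.7^0 = -1.4
i=1: S_1 = -1.4 * 1.7^1 = -2.38
i=2: S_2 = -1.4 * 1.7^2 ≈ -4.05
i=3: S_3 = -1.4 * 1.7^3 ≈ -6.88
i=4: S_4 = -1.4 * 1.7^4 ≈ -11.69
i=5: S_5 = -1.4 * 1.7^5 ≈ -19.88
The first 6 terms are: [-1.4, -2.38, -4.05, -6.88, -11.69, -19.88]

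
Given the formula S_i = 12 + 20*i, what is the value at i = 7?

S_7 = 12 + 20*7 = 12 + 140 = 152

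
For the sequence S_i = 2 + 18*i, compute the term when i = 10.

S_10 = 2 + 18*10 = 2 + 180 = 182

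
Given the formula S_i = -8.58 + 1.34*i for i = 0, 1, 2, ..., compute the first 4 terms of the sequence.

This is an arithmetic sequence.
i=0: S_0 = -8.58 + 1.34*0 = -8.58
i=1: S_1 = -8.58 + 1.34*1 = -7.24
i=2: S_2 = -8.58 + 1.34*2 = -5.9
i=3: S_3 = -8.58 + 1.34*3 = -4.56
The first 4 terms are: [-8.58, -7.24, -5.9, -4.56]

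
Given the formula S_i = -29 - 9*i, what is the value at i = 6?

S_6 = -29 + -9*6 = -29 + -54 = -83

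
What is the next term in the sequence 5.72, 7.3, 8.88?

Differences: 7.3 - 5.72 = 1.58
This is an arithmetic sequence with common difference d = 1.58.
Next term = 8.88 + 1.58 = 10.46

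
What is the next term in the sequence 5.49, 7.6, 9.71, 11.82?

Differences: 7.6 - 5.49 = 2.11
This is an arithmetic sequence with common difference d = 2.11.
Next term = 11.82 + 2.11 = 13.93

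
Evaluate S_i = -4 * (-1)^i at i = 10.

S_10 = -4 * (-1)^10 = -4 * 1 = -4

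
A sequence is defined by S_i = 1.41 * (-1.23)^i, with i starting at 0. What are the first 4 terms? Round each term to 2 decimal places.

This is a geometric sequence.
i=0: S_0 = 1.41 * (-1.23)^0 = 1.41
i=1: S_1 = 1.41 * (-1.23)^1 ≈ -1.73
i=2: S_2 = 1.41 * (-1.23)^2 ≈ 2.13
i=3: S_3 = 1.41 * (-1.23)^3 ≈ -2.62
The first 4 terms are: [1.41, -1.73, 2.13, -2.62]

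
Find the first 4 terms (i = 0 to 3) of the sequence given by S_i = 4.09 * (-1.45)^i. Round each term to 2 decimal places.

This is a geometric sequence.
i=0: S_0 = 4.09 * (-1.45)^0 = 4.09
i=1: S_1 = 4.09 * (-1.45)^1 ≈ -5.93
i=2: S_2 = 4.09 * (-1.45)^2 ≈ 8.6
i=3: S_3 = 4.09 * (-1.45)^3 ≈ -12.47
The first 4 terms are: [4.09, -5.93, 8.6, -12.47]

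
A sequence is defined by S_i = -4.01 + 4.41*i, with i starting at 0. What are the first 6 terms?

This is an arithmetic sequence.
i=0: S_0 = -4.01 + 4.41*0 = -4.01
i=1: S_1 = -4.01 + 4.41*1 = 0.4
i=2: S_2 = -4.01 + 4.41*2 = 4.81
i=3: S_3 = -4.01 + 4.41*3 = 9.22
i=4: S_4 = -4.01 + 4.41*4 = 13.63
i=5: S_5 = -4.01 + 4.41*5 = 18.04
The first 6 terms are: [-4.01, 0.4, 4.81, 9.22, 13.63, 18.04]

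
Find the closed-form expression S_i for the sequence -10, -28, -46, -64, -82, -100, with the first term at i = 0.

Check differences: -28 - -10 = -18
-46 - -28 = -18
Common difference d = -18.
First term a = -10.
Formula: S_i = -10 - 18*i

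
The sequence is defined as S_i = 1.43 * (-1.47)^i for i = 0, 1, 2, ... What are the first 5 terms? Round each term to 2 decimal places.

This is a geometric sequence.
i=0: S_0 = 1.43 * (-1.47)^0 = 1.43
i=1: S_1 = 1.43 * (-1.47)^1 ≈ -2.1
i=2: S_2 = 1.43 * (-1.47)^2 ≈ 3.09
i=3: S_3 = 1.43 * (-1.47)^3 ≈ -4.54
i=4: S_4 = 1.43 * (-1.47)^4 ≈ 6.68
The first 5 terms are: [1.43, -2.1, 3.09, -4.54, 6.68]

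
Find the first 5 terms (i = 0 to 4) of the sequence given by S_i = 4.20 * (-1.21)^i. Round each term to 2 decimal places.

This is a geometric sequence.
i=0: S_0 = 4.2 * (-1.21)^0 = 4.2
i=1: S_1 = 4.2 * (-1.21)^1 ≈ -5.08
i=2: S_2 = 4.2 * (-1.21)^2 ≈ 6.15
i=3: S_3 = 4.2 * (-1.21)^3 ≈ -7.44
i=4: S_4 = 4.2 * (-1.21)^4 ≈ 9.0
The first 5 terms are: [4.2, -5.08, 6.15, -7.44, 9.0]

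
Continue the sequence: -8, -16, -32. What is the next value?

Ratios: -16 / -8 = 2.0
This is a geometric sequence with common ratio r = 2.
Next term = -32 * 2 = -64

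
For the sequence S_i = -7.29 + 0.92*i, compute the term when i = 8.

S_8 = -7.29 + 0.92*8 = -7.29 + 7.36 = 0.07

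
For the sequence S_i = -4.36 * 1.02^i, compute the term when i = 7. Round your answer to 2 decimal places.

S_7 = -4.36 * 1.02^7 ≈ -4.36 * 1.1487 ≈ -5.01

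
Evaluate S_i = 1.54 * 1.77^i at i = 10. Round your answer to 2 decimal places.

S_10 = 1.54 * 1.77^10 ≈ 1.54 * 301.8093 ≈ 464.79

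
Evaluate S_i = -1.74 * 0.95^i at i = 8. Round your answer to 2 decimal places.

S_8 = -1.74 * 0.95^8 ≈ -1.74 * 0.6634 ≈ -1.15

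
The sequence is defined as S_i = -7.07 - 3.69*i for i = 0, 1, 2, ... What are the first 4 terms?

This is an arithmetic sequence.
i=0: S_0 = -7.07 + -3.69*0 = -7.07
i=1: S_1 = -7.07 + -3.69*1 = -10.76
i=2: S_2 = -7.07 + -3.69*2 = -14.45
i=3: S_3 = -7.07 + -3.69*3 = -18.14
The first 4 terms are: [-7.07, -10.76, -14.45, -18.14]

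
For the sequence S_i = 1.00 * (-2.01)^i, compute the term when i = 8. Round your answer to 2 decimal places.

S_8 = 1.0 * (-2.01)^8 ≈ 1.0 * 266.421 ≈ 266.42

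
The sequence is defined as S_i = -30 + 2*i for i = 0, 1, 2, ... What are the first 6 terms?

This is an arithmetic sequence.
i=0: S_0 = -30 + 2*0 = -30
i=1: S_1 = -30 + 2*1 = -28
i=2: S_2 = -30 + 2*2 = -26
i=3: S_3 = -30 + 2*3 = -24
i=4: S_4 = -30 + 2*4 = -22
i=5: S_5 = -30 + 2*5 = -20
The first 6 terms are: [-30, -28, -26, -24, -22, -20]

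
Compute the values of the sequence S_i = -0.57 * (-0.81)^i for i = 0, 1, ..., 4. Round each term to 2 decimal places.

This is a geometric sequence.
i=0: S_0 = -0.57 * (-0.81)^0 = -0.57
i=1: S_1 = -0.57 * (-0.81)^1 ≈ 0.46
i=2: S_2 = -0.57 * (-0.81)^2 ≈ -0.37
i=3: S_3 = -0.57 * (-0.81)^3 ≈ 0.3
i=4: S_4 = -0.57 * (-0.81)^4 ≈ -0.25
The first 5 terms are: [-0.57, 0.46, -0.37, 0.3, -0.25]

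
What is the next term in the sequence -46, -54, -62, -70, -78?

Differences: -54 - -46 = -8
This is an arithmetic sequence with common difference d = -8.
Next term = -78 + -8 = -86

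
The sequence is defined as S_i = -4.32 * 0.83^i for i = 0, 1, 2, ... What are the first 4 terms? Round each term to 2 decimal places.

This is a geometric sequence.
i=0: S_0 = -4.32 * 0.83^0 = -4.32
i=1: S_1 = -4.32 * 0.83^1 ≈ -3.59
i=2: S_2 = -4.32 * 0.83^2 ≈ -2.98
i=3: S_3 = -4.32 * 0.83^3 ≈ -2.47
The first 4 terms are: [-4.32, -3.59, -2.98, -2.47]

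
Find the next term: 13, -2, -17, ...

Differences: -2 - 13 = -15
This is an arithmetic sequence with common difference d = -15.
Next term = -17 + -15 = -32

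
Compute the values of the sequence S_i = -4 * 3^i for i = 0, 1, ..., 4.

This is a geometric sequence.
i=0: S_0 = -4 * 3^0 = -4
i=1: S_1 = -4 * 3^1 = -12
i=2: S_2 = -4 * 3^2 = -36
i=3: S_3 = -4 * 3^3 = -108
i=4: S_4 = -4 * 3^4 = -324
The first 5 terms are: [-4, -12, -36, -108, -324]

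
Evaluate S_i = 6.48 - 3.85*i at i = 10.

S_10 = 6.48 + -3.85*10 = 6.48 + -38.5 = -32.02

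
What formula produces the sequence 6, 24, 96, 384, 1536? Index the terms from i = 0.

Check ratios: 24 / 6 = 4.0
Common ratio r = 4.
First term a = 6.
Formula: S_i = 6 * 4^i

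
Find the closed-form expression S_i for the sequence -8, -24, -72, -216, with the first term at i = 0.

Check ratios: -24 / -8 = 3.0
Common ratio r = 3.
First term a = -8.
Formula: S_i = -8 * 3^i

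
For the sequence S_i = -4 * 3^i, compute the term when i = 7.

S_7 = -4 * 3^7 = -4 * 2187 = -8748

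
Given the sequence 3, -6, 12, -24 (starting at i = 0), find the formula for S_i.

Check ratios: -6 / 3 = -2.0
Common ratio r = -2.
First term a = 3.
Formula: S_i = 3 * (-2)^i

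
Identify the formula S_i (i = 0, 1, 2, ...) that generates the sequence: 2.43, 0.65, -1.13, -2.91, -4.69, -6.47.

Check differences: 0.65 - 2.43 = -1.78
-1.13 - 0.65 = -1.78
Common difference d = -1.78.
First term a = 2.43.
Formula: S_i = 2.43 - 1.78*i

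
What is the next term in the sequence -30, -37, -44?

Differences: -37 - -30 = -7
This is an arithmetic sequence with common difference d = -7.
Next term = -44 + -7 = -51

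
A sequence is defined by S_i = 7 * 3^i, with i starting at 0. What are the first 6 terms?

This is a geometric sequence.
i=0: S_0 = 7 * 3^0 = 7
i=1: S_1 = 7 * 3^1 = 21
i=2: S_2 = 7 * 3^2 = 63
i=3: S_3 = 7 * 3^3 = 189
i=4: S_4 = 7 * 3^4 = 567
i=5: S_5 = 7 * 3^5 = 1701
The first 6 terms are: [7, 21, 63, 189, 567, 1701]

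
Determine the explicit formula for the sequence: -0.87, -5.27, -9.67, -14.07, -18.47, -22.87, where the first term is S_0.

Check differences: -5.27 - -0.87 = -4.4
-9.67 - -5.27 = -4.4
Common difference d = -4.4.
First term a = -0.87.
Formula: S_i = -0.87 - 4.40*i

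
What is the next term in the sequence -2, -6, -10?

Differences: -6 - -2 = -4
This is an arithmetic sequence with common difference d = -4.
Next term = -10 + -4 = -14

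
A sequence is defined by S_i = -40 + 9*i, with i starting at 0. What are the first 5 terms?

This is an arithmetic sequence.
i=0: S_0 = -40 + 9*0 = -40
i=1: S_1 = -40 + 9*1 = -31
i=2: S_2 = -40 + 9*2 = -22
i=3: S_3 = -40 + 9*3 = -13
i=4: S_4 = -40 + 9*4 = -4
The first 5 terms are: [-40, -31, -22, -13, -4]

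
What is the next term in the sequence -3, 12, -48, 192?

Ratios: 12 / -3 = -4.0
This is a geometric sequence with common ratio r = -4.
Next term = 192 * -4 = -768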